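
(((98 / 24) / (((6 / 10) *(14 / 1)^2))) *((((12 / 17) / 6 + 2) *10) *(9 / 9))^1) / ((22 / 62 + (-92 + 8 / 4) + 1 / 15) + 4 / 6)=-11625 / 1405696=-0.01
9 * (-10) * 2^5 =-2880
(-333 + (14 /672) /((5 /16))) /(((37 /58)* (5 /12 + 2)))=-39952 /185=-215.96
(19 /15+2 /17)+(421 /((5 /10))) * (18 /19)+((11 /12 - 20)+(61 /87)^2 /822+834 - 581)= 20759036474939 /20096149140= 1032.99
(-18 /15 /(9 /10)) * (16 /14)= -32 /21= -1.52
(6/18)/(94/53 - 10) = -53/1308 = -0.04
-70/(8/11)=-385/4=-96.25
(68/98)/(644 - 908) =-17/6468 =-0.00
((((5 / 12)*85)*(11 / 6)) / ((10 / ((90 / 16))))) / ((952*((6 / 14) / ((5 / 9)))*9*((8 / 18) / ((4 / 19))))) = 1375 / 525312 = 0.00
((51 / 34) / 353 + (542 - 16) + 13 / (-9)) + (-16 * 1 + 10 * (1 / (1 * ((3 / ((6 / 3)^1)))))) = 3273749 / 6354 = 515.23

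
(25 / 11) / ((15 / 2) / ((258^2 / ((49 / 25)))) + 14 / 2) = 0.32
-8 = -8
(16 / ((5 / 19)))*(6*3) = 5472 / 5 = 1094.40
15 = 15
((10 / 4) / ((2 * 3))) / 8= 5 / 96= 0.05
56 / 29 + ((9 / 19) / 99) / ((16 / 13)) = 1.93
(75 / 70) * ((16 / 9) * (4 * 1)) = 160 / 21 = 7.62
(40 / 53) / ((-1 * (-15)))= 8 / 159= 0.05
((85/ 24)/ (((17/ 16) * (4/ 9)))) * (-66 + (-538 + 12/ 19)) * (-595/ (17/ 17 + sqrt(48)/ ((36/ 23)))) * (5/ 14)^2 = -1233275625/ 66766 + 3151704375 * sqrt(3)/ 66766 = 63290.24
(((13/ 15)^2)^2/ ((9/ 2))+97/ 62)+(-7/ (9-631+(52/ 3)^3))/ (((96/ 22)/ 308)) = 357012060107/ 225651015000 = 1.58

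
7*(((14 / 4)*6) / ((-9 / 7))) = -343 / 3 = -114.33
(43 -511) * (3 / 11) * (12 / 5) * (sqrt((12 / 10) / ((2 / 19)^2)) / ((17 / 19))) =-3041064 * sqrt(30) / 4675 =-3562.91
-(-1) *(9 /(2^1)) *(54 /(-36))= -27 /4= -6.75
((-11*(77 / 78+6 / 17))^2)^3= 10261705.18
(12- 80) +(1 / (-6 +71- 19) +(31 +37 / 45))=-74843 / 2070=-36.16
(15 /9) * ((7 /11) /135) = 7 /891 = 0.01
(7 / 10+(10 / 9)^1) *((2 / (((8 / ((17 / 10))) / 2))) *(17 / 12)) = 47107 / 21600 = 2.18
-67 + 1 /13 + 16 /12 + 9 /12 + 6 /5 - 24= -68359 /780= -87.64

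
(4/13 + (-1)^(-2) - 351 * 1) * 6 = -27276/13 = -2098.15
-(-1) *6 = 6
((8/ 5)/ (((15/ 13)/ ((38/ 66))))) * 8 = 15808/ 2475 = 6.39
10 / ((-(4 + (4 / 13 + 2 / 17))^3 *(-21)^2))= -53969305 / 206264818116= -0.00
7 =7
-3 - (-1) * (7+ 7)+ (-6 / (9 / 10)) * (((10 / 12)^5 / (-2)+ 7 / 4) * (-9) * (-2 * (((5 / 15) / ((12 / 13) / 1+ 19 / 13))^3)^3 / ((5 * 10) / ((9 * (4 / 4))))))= 11.00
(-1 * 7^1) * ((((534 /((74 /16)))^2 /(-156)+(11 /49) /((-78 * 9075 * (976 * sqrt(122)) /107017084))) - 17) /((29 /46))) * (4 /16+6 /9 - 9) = -28475741077 /3096678 - 59688778601 * sqrt(122) /2333165234400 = -9195.86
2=2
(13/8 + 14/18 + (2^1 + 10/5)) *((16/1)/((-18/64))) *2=-59008/81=-728.49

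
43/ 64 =0.67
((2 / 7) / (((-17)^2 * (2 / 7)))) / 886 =1 / 256054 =0.00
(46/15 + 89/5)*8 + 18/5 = 2558/15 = 170.53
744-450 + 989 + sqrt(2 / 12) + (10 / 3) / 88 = sqrt(6) / 6 + 169361 / 132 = 1283.45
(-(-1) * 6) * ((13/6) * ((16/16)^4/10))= 13/10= 1.30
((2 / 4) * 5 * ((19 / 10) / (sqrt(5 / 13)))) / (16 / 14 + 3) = 133 * sqrt(65) / 580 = 1.85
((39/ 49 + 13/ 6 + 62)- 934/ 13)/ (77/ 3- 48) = 0.31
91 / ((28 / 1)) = 13 / 4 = 3.25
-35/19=-1.84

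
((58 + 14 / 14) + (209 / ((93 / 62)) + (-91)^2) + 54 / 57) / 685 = 483376 / 39045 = 12.38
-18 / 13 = -1.38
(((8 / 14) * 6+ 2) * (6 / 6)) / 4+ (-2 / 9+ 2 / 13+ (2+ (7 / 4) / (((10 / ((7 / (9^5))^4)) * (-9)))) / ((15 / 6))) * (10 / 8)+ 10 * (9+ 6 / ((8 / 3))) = 91423699025634655473382403 / 796570240877409975041520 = 114.77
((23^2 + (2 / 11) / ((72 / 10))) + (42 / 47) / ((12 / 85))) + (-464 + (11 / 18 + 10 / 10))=75447 / 1034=72.97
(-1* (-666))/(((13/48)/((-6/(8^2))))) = -2997/13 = -230.54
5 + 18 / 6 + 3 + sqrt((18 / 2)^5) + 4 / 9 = 254.44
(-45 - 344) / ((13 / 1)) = -389 / 13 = -29.92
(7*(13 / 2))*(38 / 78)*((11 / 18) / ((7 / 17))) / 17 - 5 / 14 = 1193 / 756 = 1.58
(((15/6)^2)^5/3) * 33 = 107421875/1024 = 104904.17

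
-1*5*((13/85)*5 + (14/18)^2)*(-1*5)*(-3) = -47150/459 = -102.72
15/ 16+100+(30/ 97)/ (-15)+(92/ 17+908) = 26762047/ 26384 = 1014.33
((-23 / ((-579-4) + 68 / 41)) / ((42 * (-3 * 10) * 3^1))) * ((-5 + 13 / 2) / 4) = -943 / 240256800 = -0.00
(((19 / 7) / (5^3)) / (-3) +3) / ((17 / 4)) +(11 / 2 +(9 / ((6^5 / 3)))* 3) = 8874443 / 1428000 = 6.21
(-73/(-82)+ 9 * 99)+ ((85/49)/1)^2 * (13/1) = 183298985/196882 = 931.01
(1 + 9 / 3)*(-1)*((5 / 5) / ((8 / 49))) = -49 / 2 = -24.50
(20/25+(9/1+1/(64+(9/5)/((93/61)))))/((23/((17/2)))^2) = 71646279/53444870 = 1.34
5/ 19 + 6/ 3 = 2.26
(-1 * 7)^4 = 2401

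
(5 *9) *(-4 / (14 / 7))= -90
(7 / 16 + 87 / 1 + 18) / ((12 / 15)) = 8435 / 64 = 131.80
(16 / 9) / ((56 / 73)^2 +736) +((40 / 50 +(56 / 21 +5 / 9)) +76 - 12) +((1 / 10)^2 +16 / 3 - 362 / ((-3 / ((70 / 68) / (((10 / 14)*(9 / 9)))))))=92813979799 / 375354900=247.27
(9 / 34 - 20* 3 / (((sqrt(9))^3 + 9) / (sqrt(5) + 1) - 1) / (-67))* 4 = 432* sqrt(5) / 4087 + 81726 / 69479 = 1.41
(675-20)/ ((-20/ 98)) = -6419/ 2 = -3209.50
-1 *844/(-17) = 844/17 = 49.65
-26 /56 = -13 /28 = -0.46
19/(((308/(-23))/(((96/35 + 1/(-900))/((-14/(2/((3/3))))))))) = 7548301/13582800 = 0.56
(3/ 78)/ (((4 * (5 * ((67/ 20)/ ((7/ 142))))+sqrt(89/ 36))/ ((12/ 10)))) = 7192584/ 211807615175 - 882 * sqrt(89)/ 211807615175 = 0.00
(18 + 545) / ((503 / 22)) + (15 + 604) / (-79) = 667137 / 39737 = 16.79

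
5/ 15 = 1/ 3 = 0.33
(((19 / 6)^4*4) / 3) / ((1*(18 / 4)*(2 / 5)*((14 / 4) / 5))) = 3258025 / 30618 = 106.41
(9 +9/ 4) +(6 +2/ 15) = 17.38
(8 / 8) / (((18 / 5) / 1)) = 5 / 18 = 0.28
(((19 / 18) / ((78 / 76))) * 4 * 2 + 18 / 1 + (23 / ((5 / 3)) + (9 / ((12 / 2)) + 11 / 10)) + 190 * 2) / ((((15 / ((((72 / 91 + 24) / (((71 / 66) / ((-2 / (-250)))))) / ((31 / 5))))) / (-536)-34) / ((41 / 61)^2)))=-11056262212661248 / 2023386836973255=-5.46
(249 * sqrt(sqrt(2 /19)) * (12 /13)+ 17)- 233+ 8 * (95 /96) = -2497 /12+ 2988 * 19^(3 /4) * 2^(1 /4) /247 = -77.16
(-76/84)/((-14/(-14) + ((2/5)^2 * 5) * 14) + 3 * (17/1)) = -95/6636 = -0.01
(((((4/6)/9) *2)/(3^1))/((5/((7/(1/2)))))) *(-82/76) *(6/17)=-2296/43605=-0.05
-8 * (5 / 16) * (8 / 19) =-20 / 19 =-1.05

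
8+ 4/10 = 42/5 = 8.40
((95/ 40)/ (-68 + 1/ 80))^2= 36100/ 29582721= 0.00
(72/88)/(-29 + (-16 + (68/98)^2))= -21609/1175779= -0.02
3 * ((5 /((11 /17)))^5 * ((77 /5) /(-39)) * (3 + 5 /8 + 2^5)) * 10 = -8851920984375 /761332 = -11626886.80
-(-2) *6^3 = 432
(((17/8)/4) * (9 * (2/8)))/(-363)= -51/15488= -0.00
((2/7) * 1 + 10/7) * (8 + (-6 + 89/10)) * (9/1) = 5886/35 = 168.17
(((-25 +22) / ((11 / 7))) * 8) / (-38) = 84 / 209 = 0.40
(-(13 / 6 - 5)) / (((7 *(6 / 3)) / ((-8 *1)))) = -1.62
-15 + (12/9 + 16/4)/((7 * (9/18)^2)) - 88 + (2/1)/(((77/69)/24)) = -1879/33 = -56.94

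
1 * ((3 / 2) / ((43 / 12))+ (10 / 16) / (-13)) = 1657 / 4472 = 0.37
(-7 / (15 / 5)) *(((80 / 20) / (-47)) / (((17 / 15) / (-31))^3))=-938416500 / 230911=-4063.97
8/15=0.53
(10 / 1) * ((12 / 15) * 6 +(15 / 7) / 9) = 1058 / 21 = 50.38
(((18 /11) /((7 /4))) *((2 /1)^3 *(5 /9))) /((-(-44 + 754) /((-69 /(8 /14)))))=552 /781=0.71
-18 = -18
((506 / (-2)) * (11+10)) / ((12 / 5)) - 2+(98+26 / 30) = -127013 / 60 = -2116.88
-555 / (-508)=555 / 508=1.09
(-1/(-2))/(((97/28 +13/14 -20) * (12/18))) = -21/437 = -0.05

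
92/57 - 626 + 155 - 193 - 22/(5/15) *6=-60328/57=-1058.39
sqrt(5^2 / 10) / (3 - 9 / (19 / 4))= 19 * sqrt(10) / 42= 1.43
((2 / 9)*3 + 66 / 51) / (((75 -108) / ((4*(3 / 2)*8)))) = -1600 / 561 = -2.85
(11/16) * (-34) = -187/8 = -23.38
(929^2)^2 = 744839767681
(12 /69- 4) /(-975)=88 /22425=0.00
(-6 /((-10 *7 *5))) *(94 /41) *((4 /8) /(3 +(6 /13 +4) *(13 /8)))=564 /294175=0.00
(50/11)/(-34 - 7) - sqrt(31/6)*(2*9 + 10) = -14*sqrt(186)/3 - 50/451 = -63.76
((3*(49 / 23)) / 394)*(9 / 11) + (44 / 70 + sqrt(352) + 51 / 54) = 24904588 / 15699915 + 4*sqrt(22) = 20.35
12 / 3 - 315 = -311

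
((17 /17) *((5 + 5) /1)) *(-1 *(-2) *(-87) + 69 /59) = -101970 /59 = -1728.31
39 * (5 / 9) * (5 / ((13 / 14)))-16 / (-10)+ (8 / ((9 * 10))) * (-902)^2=3259738 / 45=72438.62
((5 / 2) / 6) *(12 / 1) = 5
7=7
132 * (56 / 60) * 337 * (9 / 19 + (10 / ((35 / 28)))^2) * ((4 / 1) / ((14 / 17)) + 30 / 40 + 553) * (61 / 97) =1733057679430 / 1843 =940346000.78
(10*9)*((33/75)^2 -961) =-10809072/125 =-86472.58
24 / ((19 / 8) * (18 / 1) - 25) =96 / 71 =1.35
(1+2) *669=2007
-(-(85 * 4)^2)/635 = 23120/127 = 182.05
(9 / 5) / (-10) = -0.18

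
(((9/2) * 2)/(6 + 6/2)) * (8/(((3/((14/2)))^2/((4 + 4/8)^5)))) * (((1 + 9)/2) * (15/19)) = 24111675/76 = 317258.88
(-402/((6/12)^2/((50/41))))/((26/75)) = -3015000/533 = -5656.66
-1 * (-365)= 365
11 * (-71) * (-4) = 3124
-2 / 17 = -0.12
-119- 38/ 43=-5155/ 43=-119.88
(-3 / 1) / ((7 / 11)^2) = -363 / 49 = -7.41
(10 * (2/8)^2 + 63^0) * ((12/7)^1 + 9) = 975/56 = 17.41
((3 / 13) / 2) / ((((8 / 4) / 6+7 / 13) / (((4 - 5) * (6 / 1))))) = -27 / 34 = -0.79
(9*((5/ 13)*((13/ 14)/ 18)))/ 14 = 0.01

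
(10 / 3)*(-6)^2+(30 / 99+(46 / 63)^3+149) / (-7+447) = 120.34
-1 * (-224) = 224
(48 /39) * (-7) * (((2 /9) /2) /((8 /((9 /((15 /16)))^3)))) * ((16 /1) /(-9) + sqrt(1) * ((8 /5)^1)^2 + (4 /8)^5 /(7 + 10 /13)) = -1024588544 /12309375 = -83.24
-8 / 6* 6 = -8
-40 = -40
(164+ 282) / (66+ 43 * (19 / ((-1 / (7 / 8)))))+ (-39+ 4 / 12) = -39.35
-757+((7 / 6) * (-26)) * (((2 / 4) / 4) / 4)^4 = -2381316187 / 3145728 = -757.00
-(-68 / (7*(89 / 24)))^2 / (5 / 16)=-42614784 / 1940645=-21.96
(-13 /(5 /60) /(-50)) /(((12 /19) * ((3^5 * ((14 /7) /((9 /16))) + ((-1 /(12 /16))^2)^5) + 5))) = 767637 /137795150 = 0.01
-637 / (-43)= 14.81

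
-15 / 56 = -0.27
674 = 674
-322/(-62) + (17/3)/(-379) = 182530/35247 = 5.18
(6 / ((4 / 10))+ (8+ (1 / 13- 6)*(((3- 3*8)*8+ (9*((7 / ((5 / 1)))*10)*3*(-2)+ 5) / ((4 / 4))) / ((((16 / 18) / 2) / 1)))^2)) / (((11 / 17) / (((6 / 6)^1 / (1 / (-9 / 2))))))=805930892469 / 4576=176121261.47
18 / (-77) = -18 / 77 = -0.23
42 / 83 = 0.51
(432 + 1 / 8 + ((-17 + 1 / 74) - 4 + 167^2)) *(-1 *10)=-41884205 / 148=-283001.39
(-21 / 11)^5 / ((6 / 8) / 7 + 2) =-114354828 / 9502009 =-12.03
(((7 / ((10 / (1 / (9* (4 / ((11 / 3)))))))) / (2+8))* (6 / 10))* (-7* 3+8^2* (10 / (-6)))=-29491 / 54000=-0.55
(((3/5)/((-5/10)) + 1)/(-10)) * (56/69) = 28/1725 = 0.02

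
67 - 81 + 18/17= -220/17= -12.94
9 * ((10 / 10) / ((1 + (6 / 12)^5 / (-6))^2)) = 331776 / 36481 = 9.09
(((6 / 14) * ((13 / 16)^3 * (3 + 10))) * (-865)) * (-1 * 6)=222347385 / 14336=15509.72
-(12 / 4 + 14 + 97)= -114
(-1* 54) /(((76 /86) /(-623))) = 723303 /19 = 38068.58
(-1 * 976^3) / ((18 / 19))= -981364963.56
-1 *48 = -48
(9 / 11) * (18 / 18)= 0.82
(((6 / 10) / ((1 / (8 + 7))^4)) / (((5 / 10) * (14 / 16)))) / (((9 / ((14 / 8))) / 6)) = 81000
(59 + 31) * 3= 270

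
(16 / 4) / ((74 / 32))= 64 / 37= 1.73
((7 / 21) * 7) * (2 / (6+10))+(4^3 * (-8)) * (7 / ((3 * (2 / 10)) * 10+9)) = -28637 / 120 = -238.64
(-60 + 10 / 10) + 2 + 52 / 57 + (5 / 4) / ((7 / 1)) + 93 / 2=-15017 / 1596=-9.41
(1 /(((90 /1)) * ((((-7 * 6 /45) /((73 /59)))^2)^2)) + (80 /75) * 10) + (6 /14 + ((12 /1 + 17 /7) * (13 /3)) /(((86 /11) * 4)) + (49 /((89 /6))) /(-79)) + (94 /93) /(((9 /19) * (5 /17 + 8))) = 9431455806823183651867 /706777069911039713376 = 13.34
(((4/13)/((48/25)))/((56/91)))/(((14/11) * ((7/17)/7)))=4675/1344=3.48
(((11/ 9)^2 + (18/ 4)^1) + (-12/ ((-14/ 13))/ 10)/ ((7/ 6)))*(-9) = -275803/ 4410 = -62.54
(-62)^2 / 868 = 31 / 7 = 4.43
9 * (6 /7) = 54 /7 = 7.71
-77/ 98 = -11/ 14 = -0.79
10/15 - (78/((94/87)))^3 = -117185010725/311469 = -376233.30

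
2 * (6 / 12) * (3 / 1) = 3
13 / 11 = 1.18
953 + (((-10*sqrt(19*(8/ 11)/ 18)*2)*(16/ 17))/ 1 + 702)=1655 - 640*sqrt(209)/ 561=1638.51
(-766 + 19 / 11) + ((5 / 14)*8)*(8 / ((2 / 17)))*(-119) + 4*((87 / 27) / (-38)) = -44926955 / 1881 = -23884.61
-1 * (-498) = 498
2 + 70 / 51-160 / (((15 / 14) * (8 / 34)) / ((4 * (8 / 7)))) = -147796 / 51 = -2897.96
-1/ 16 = -0.06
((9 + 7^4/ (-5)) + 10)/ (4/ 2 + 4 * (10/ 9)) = -10377/ 145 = -71.57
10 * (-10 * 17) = -1700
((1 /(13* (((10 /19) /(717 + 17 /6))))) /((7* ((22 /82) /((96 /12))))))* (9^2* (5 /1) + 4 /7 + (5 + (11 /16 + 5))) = 22408057303 /120120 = 186547.26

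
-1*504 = -504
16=16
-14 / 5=-2.80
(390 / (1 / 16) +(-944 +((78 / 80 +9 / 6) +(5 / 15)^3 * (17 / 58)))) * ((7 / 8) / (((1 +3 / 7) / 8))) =8131480273 / 313200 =25962.58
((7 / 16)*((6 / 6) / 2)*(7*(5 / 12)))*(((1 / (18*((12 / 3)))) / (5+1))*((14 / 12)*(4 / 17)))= 1715 / 4230144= 0.00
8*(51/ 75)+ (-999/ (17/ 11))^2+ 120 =3019859329/ 7225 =417973.61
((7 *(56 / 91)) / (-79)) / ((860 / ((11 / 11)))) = -14 / 220805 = -0.00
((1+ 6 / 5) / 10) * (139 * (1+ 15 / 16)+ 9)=48983 / 800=61.23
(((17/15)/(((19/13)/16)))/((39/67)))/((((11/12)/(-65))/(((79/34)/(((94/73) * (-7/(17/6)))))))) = 683135752/618849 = 1103.88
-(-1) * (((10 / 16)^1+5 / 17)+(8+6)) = 14.92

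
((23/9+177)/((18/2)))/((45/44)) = 71104/3645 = 19.51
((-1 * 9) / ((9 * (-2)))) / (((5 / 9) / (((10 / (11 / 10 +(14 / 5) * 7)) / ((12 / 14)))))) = 35 / 69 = 0.51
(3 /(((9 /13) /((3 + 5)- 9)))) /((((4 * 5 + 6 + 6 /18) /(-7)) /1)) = 91 /79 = 1.15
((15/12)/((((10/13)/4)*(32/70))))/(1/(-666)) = -151515/16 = -9469.69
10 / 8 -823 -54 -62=-937.75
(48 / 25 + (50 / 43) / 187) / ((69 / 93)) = 12003758 / 4623575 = 2.60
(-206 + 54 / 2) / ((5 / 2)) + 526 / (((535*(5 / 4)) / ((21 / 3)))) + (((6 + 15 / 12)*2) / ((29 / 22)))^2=146873 / 2675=54.91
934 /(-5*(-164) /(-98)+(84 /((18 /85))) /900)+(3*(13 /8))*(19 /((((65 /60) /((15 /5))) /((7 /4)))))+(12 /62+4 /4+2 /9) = 77818061341 /234067608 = 332.46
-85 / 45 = -17 / 9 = -1.89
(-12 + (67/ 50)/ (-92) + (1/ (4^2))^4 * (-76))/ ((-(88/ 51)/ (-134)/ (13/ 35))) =-5028356852961/ 14508032000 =-346.59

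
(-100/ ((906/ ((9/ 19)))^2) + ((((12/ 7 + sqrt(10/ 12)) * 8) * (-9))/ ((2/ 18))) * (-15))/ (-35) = -192016523493/ 403326889 - 324 * sqrt(30)/ 7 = -729.60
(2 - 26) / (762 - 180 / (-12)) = -8 / 259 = -0.03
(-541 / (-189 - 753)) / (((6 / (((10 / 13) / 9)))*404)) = 2705 / 133579368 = 0.00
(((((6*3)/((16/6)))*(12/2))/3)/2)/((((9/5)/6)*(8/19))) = 855/16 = 53.44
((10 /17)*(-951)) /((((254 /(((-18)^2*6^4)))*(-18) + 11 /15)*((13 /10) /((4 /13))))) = -22184928000 /121048109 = -183.27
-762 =-762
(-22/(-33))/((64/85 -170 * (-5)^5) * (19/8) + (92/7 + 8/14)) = 0.00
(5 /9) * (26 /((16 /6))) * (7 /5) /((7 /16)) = 52 /3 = 17.33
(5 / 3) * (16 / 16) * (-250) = -1250 / 3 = -416.67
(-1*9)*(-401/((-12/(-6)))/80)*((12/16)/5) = 10827/3200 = 3.38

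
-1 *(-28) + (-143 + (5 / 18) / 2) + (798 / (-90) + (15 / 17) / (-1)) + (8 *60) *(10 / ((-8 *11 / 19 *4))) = -12915377 / 33660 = -383.70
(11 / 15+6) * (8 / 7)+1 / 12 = 1089 / 140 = 7.78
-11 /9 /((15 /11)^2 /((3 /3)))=-1331 /2025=-0.66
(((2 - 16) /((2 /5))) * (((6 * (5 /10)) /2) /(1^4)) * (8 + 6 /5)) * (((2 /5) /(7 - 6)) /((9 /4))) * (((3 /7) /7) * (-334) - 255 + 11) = 2384272 /105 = 22707.35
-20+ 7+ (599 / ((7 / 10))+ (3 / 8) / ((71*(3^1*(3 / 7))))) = 10051945 / 11928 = 842.72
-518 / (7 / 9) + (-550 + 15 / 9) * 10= -18448 / 3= -6149.33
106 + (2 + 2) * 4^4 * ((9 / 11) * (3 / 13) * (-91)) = -192370 / 11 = -17488.18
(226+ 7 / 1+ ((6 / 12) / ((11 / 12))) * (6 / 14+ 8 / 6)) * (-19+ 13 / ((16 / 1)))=-5242365 / 1232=-4255.17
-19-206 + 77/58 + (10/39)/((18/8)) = -4551203/20358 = -223.56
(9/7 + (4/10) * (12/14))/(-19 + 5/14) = -38/435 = -0.09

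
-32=-32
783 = 783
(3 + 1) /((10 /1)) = 2 /5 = 0.40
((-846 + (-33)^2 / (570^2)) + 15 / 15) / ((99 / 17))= -518574443 / 3573900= -145.10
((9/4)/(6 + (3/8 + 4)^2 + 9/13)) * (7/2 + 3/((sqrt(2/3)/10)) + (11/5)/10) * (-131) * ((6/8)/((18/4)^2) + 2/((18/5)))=-2179840 * sqrt(6)/21493 - 13515008/537325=-273.58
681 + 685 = 1366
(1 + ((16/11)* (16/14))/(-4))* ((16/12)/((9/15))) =100/77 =1.30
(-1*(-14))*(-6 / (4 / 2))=-42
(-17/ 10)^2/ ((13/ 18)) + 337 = 221651/ 650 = 341.00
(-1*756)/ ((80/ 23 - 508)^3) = 85169/ 14467697008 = 0.00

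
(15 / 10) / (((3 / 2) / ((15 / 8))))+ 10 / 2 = 6.88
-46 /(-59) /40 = 23 /1180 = 0.02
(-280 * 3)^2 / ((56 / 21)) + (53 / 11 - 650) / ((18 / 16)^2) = 235304392 / 891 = 264090.23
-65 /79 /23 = -65 /1817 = -0.04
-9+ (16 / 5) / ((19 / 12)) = -663 / 95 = -6.98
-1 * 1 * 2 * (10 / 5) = -4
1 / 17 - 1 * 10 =-169 / 17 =-9.94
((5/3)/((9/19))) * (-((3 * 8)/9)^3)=-48640/729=-66.72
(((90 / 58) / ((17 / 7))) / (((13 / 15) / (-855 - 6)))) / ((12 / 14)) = -740.56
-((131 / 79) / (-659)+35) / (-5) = 7.00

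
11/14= 0.79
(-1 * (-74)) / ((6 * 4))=37 / 12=3.08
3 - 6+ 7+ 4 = 8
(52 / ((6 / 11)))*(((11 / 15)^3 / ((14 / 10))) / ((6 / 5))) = 190333 / 8505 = 22.38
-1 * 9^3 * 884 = -644436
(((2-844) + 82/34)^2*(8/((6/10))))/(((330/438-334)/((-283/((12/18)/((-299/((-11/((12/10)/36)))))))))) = 2516755412185378/232006599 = 10847775.12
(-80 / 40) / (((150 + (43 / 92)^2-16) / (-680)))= 135424 / 13365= 10.13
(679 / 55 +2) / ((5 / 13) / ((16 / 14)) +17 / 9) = 738504 / 114565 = 6.45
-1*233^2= -54289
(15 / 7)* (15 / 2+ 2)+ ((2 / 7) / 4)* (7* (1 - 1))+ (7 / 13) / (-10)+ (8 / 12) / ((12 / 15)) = 57703 / 2730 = 21.14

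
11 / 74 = 0.15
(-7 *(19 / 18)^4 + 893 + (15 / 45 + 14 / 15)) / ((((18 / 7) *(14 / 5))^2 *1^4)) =17.08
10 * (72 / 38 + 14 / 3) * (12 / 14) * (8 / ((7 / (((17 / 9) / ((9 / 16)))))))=215.84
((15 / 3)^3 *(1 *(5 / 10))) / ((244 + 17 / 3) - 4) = 375 / 1474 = 0.25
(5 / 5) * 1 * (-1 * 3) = -3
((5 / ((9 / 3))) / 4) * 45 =75 / 4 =18.75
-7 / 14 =-0.50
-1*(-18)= 18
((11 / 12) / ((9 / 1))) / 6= 11 / 648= 0.02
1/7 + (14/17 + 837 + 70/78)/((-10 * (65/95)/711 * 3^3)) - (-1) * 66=-2861465297/904995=-3161.86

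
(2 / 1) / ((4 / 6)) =3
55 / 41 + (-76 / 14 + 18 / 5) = -699 / 1435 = -0.49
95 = 95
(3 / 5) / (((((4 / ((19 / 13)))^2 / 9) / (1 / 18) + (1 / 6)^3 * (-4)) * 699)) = 19494 / 339796715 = 0.00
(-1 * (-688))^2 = 473344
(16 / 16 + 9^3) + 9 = 739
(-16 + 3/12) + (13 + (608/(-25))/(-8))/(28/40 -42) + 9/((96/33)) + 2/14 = -852549/66080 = -12.90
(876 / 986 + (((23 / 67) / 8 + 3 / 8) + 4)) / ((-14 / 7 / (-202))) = 17702674 / 33031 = 535.94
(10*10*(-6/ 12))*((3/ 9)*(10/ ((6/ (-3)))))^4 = -31250/ 81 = -385.80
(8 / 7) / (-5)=-8 / 35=-0.23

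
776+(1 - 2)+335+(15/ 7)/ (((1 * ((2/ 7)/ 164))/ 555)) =683760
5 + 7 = 12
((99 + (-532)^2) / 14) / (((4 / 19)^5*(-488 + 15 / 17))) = -11917689812009 / 118716416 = -100387.88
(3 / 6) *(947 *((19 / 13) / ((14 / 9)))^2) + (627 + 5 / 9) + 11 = 629948299 / 596232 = 1056.55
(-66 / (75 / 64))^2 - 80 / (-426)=422289832 / 133125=3172.13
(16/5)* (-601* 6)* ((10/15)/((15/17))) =-653888/75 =-8718.51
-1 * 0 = 0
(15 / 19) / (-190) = -3 / 722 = -0.00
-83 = -83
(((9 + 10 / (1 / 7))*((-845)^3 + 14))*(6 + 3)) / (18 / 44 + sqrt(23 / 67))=-431140506121.41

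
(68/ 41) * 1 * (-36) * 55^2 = -7405200/ 41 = -180614.63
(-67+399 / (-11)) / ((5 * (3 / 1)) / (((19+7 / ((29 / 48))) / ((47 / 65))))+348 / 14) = -91694512 / 22385187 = -4.10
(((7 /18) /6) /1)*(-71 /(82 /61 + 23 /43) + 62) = 835555 /532332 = 1.57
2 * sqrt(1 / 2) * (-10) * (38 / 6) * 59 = -11210 * sqrt(2) / 3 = -5284.44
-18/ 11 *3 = -54/ 11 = -4.91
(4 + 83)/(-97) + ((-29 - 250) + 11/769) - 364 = -48029135/74593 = -643.88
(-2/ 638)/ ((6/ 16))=-0.01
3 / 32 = 0.09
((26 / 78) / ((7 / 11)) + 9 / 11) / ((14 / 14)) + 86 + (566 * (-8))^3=-21445255954736 / 231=-92836605864.66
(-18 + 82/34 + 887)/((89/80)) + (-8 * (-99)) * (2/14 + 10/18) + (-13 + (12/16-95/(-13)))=733295265/550732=1331.49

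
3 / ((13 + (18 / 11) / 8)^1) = 132 / 581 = 0.23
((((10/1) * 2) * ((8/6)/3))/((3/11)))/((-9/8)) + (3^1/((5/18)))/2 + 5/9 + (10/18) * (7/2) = -51203/2430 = -21.07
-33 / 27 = -11 / 9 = -1.22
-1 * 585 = -585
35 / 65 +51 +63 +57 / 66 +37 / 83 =2749997 / 23738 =115.85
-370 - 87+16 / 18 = -4105 / 9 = -456.11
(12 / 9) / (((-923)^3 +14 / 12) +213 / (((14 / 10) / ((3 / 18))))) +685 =5655681693111 / 8256469625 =685.00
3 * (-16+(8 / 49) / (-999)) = -783224 / 16317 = -48.00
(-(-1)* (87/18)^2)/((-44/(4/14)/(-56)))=841/99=8.49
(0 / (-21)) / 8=0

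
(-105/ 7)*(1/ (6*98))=-5/ 196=-0.03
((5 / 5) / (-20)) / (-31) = 1 / 620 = 0.00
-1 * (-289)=289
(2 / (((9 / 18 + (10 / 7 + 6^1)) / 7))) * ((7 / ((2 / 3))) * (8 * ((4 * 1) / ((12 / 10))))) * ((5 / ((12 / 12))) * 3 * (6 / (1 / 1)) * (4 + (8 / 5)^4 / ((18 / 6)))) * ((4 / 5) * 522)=531511658496 / 4625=114921439.67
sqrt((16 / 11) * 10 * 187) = 4 * sqrt(170) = 52.15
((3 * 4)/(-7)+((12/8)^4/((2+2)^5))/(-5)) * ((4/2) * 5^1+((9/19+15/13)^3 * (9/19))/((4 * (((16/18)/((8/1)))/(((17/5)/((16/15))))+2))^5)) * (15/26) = -768659784027586357366250263809351/77674799127253096439651900588032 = -9.90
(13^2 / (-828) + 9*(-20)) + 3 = -146725 / 828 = -177.20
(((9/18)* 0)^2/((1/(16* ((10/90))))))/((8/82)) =0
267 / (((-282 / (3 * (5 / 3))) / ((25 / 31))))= -11125 / 2914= -3.82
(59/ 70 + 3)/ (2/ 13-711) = -3497/ 646870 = -0.01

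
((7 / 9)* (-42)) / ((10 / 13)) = -637 / 15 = -42.47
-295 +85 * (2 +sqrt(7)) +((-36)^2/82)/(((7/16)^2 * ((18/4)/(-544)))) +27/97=-1969544434/194873 +85 * sqrt(7)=-9881.92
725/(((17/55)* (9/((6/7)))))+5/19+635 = 5824240/6783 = 858.65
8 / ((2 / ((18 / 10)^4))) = 26244 / 625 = 41.99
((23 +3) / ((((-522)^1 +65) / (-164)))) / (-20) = -1066 / 2285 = -0.47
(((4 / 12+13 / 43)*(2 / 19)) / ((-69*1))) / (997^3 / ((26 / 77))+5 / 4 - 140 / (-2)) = -0.00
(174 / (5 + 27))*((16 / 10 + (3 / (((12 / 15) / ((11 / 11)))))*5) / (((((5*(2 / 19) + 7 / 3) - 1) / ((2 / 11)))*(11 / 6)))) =550449 / 93280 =5.90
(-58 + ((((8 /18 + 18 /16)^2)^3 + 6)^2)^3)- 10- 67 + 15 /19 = 11725147953400328024096798802721024180152691851047763184452762645115369065811 /138906789094693574778466228336167917645156498690131321499302257229824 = 84410186.35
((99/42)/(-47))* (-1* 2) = 33/329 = 0.10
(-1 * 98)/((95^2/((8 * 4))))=-3136/9025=-0.35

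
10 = 10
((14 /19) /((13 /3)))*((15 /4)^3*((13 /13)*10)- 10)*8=703.76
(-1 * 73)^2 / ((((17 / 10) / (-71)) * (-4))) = 1891795 / 34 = 55641.03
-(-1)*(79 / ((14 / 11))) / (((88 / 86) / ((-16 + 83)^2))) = 15249133 / 56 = 272305.95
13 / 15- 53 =-782 / 15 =-52.13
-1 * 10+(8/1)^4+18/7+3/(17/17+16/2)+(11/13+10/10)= 1116775/273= 4090.75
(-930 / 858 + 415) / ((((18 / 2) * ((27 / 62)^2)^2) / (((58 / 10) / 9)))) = 824.08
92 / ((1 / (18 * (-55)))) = -91080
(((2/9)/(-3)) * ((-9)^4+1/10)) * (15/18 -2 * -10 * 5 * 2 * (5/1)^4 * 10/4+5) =-24604584277/162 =-151880149.86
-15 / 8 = -1.88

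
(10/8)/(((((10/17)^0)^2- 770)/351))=-1755/3076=-0.57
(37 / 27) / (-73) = -0.02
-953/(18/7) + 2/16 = -370.49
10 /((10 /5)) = 5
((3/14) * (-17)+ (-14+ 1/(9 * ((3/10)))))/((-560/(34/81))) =110993/8573040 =0.01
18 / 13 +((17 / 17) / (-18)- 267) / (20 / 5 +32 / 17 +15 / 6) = -53483 / 1755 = -30.47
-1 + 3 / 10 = -7 / 10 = -0.70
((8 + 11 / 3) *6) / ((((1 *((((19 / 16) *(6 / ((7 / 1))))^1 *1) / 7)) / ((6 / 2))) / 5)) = 137200 / 19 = 7221.05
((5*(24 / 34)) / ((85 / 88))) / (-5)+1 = 389 / 1445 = 0.27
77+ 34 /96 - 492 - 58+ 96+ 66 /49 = -882703 /2352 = -375.30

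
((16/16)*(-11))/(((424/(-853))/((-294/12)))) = -459767/848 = -542.18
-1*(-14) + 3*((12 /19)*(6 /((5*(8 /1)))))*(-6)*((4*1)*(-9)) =7162 /95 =75.39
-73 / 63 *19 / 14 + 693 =609839 / 882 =691.43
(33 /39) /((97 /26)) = 22 /97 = 0.23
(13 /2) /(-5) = -13 /10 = -1.30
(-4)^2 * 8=128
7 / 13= 0.54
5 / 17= 0.29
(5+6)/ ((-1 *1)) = -11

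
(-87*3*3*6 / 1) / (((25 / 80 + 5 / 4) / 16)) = -48107.52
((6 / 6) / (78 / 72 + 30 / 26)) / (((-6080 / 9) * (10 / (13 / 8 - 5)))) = 9477 / 42438400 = 0.00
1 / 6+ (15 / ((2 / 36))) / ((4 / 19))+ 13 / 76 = 292487 / 228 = 1282.84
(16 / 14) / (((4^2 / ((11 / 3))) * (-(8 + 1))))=-0.03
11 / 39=0.28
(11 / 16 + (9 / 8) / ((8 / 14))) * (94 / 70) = 3.57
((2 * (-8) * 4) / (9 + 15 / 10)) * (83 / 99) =-10624 / 2079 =-5.11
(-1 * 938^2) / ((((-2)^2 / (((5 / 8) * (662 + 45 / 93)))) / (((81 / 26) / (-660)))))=429901.29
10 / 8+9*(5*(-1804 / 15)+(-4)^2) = -21067 / 4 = -5266.75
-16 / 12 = -4 / 3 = -1.33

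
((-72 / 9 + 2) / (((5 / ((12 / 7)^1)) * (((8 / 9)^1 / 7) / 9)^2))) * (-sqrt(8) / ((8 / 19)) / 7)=1121931 * sqrt(2) / 160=9916.56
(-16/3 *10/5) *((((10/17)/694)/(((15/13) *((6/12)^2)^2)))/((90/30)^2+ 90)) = -6656/5256009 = -0.00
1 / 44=0.02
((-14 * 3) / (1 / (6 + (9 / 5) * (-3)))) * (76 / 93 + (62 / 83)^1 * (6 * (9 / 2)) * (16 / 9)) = -11889192 / 12865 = -924.15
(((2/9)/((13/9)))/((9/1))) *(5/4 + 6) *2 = 29/117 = 0.25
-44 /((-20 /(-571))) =-6281 /5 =-1256.20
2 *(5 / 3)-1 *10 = -20 / 3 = -6.67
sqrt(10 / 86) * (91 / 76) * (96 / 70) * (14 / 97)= 0.08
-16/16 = -1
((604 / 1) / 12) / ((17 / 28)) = 4228 / 51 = 82.90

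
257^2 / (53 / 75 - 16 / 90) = 14861025 / 119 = 124882.56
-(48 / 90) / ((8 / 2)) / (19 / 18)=-12 / 95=-0.13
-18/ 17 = -1.06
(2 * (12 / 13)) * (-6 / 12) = -12 / 13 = -0.92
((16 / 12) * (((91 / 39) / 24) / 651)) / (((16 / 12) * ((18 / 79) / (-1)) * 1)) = -79 / 120528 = -0.00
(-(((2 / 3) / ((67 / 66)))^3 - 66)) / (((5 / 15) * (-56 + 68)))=9882587 / 601526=16.43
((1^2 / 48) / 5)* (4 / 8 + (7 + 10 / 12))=5 / 144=0.03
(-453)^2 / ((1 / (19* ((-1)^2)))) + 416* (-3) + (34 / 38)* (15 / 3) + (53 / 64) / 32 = 151668372463 / 38912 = 3897727.50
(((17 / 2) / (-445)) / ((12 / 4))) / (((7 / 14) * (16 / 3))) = -17 / 7120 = -0.00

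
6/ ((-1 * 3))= -2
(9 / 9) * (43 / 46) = 43 / 46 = 0.93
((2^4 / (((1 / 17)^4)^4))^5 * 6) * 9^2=139043244356167732305040463798839198216103600795629338349801840023890476924336149094571281733509626866958336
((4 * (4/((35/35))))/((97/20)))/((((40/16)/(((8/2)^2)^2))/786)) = 25755648/97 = 265522.14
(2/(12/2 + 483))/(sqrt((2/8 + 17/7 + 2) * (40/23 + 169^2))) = 4 * sqrt(282767037)/6011873091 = 0.00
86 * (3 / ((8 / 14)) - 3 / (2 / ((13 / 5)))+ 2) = 2881 / 10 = 288.10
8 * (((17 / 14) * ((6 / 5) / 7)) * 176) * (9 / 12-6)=-53856 / 35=-1538.74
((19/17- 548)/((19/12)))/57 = -37188/6137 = -6.06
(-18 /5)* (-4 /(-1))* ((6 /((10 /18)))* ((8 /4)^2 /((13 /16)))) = -248832 /325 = -765.64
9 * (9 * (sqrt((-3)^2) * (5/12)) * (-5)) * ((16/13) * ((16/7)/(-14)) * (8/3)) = 172800/637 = 271.27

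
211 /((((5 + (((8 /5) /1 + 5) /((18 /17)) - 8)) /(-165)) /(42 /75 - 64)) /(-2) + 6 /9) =132519816 /418607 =316.57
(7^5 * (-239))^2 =16135268698129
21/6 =7/2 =3.50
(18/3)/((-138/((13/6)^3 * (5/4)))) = -10985/19872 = -0.55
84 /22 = 42 /11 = 3.82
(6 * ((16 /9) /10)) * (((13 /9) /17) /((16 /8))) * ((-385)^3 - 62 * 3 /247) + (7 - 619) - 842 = -112827054158 /43605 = -2587479.74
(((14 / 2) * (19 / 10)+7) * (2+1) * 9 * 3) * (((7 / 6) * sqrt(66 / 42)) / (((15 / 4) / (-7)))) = -4488.92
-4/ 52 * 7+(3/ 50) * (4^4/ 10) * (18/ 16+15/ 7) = 50971/ 11375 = 4.48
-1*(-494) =494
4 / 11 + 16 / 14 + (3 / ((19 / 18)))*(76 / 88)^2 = 6143 / 1694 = 3.63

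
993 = 993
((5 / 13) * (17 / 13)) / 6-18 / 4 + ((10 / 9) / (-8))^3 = -34842053 / 7884864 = -4.42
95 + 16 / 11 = 1061 / 11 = 96.45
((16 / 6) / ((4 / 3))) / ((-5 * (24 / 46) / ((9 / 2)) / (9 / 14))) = -621 / 280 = -2.22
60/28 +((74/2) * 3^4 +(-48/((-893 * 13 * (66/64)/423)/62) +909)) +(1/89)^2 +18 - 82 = 594959200644/150649499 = 3949.29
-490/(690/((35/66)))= -1715/4554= -0.38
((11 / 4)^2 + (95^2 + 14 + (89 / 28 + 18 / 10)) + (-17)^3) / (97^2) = 2317583 / 5269040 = 0.44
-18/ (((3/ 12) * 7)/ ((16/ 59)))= -1152/ 413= -2.79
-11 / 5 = -2.20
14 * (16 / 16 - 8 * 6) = -658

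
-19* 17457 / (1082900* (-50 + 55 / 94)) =15589101 / 2515035250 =0.01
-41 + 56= 15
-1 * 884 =-884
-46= -46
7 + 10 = 17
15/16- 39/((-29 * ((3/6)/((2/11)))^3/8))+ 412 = 255343081/617584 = 413.45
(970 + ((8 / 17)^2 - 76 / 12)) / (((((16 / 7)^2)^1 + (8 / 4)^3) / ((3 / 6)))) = 40948859 / 1123632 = 36.44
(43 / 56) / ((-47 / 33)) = -0.54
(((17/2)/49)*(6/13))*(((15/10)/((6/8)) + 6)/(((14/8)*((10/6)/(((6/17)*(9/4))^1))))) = 3888/22295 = 0.17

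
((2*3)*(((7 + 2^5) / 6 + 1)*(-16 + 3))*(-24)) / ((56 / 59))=103545 / 7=14792.14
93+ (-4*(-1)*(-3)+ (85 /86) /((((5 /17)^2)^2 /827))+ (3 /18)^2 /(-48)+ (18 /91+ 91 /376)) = 4342369626091517 /39724776000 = 109311.37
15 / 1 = 15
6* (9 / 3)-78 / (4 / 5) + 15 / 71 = -11259 / 142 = -79.29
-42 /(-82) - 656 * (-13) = 8528.51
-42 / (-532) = 3 / 38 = 0.08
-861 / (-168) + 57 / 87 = 1341 / 232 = 5.78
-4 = -4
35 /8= 4.38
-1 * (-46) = 46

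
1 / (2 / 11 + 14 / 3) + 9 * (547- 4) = 781953 / 160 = 4887.21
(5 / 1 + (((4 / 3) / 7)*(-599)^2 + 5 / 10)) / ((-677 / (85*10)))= -1220021575 / 14217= -85814.28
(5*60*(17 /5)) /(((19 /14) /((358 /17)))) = 300720 /19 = 15827.37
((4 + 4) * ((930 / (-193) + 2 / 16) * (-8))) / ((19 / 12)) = 695712 / 3667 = 189.72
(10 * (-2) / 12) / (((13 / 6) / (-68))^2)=-277440 / 169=-1641.66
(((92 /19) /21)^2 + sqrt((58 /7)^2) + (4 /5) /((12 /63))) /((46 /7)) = 433957 /227430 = 1.91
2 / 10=1 / 5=0.20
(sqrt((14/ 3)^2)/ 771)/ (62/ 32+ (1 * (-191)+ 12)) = -224/ 6552729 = -0.00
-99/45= -11/5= -2.20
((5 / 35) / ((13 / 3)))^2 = 0.00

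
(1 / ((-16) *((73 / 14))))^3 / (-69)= 343 / 13743192576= 0.00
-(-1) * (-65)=-65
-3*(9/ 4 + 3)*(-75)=4725/ 4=1181.25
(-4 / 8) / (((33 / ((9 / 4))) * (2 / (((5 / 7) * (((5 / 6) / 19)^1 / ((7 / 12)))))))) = -75 / 81928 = -0.00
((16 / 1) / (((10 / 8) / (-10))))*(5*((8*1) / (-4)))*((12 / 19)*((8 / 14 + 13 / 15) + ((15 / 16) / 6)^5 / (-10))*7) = 10133372839 / 1245184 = 8138.05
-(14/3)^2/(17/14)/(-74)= 1372/5661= 0.24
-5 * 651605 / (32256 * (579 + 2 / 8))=-3258025 / 18684288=-0.17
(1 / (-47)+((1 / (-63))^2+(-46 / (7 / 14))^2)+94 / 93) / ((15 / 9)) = 48951621944 / 9638055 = 5078.99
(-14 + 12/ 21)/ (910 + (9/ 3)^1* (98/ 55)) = -2585/ 176204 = -0.01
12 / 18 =2 / 3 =0.67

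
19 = 19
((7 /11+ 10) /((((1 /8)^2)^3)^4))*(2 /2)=552516878495748490002432 /11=50228807135977135454766.55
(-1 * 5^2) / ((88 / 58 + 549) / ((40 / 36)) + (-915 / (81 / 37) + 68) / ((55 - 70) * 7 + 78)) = -0.05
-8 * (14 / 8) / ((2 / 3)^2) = -63 / 2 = -31.50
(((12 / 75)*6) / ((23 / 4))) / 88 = 12 / 6325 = 0.00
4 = 4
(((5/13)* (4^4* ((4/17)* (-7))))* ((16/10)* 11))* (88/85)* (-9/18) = 27754496/18785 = 1477.48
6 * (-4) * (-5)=120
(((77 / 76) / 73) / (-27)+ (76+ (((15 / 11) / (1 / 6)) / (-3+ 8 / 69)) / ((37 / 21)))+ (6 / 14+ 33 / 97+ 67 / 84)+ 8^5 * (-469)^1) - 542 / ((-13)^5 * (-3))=-23503085126707669217633345 / 1529340685499785158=-15368116.04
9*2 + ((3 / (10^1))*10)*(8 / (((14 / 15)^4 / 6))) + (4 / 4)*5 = 510848 / 2401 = 212.76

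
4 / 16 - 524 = -2095 / 4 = -523.75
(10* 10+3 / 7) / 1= 703 / 7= 100.43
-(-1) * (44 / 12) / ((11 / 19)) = 19 / 3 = 6.33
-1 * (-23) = 23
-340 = -340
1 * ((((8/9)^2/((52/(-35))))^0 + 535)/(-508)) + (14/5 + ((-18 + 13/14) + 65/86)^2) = 267.94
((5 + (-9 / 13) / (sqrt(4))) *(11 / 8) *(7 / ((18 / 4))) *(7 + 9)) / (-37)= -18634 / 4329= -4.30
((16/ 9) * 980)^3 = 3855122432000/ 729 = 5288233788.75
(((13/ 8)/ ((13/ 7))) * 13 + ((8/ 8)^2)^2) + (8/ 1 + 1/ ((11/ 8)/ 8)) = 2305/ 88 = 26.19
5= 5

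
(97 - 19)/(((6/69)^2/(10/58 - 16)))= -9469629/58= -163269.47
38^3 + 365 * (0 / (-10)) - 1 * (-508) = 55380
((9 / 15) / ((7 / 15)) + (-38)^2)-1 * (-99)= 10810 / 7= 1544.29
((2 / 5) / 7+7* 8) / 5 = 11.21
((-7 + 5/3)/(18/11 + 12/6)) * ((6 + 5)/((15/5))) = -242/45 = -5.38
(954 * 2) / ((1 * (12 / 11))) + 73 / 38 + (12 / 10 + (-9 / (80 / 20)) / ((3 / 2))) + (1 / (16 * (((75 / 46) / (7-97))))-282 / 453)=20043391 / 11476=1746.55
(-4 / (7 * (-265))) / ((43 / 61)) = 244 / 79765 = 0.00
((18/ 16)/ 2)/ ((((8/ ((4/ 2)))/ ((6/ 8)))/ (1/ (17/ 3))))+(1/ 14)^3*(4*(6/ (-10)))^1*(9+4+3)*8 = -696669/ 7463680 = -0.09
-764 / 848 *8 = -382 / 53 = -7.21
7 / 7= 1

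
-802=-802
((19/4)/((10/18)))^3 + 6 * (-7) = 4664211/8000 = 583.03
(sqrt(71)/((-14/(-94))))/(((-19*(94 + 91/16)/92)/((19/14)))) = -3.73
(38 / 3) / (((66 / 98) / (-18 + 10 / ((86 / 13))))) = -310.11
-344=-344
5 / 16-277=-4427 / 16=-276.69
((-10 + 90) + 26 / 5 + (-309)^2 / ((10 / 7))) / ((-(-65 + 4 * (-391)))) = 223073 / 5430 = 41.08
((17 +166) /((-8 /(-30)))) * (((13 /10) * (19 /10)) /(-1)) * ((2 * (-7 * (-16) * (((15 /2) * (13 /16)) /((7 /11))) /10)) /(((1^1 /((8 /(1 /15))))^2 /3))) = -15706895490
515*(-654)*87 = -29302470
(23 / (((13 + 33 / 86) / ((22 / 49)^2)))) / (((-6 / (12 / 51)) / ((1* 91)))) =-24891152 / 20134443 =-1.24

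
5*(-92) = -460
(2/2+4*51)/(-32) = -6.41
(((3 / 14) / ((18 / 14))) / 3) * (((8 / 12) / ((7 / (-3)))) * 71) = -71 / 63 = -1.13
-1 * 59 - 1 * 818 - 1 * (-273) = -604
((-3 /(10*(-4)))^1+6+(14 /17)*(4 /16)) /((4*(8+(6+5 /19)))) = 81149 /737120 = 0.11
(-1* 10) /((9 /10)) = -100 /9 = -11.11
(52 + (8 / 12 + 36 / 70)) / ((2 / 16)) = 44672 / 105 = 425.45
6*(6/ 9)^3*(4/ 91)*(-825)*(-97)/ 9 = 1707200/ 2457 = 694.83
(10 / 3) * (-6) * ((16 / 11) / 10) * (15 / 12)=-40 / 11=-3.64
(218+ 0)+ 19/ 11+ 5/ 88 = 19341/ 88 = 219.78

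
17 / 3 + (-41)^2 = 5060 / 3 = 1686.67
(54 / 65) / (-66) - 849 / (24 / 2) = -202381 / 2860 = -70.76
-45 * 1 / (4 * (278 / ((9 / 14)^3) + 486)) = -32805 / 4468504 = -0.01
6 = 6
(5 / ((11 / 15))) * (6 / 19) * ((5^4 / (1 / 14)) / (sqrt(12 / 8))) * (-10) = -13125000 * sqrt(6) / 209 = -153825.61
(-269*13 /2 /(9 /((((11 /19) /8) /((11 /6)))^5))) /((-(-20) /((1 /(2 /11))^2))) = -11424699 /405684060160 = -0.00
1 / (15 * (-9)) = -1 / 135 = -0.01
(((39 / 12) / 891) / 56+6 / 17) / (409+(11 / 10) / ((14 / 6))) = 5988625 / 6946535376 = 0.00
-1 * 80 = -80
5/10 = 1/2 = 0.50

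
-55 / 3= -18.33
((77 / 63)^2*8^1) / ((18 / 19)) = 9196 / 729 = 12.61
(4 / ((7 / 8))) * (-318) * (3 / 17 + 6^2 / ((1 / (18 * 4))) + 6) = -449463744 / 119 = -3777006.25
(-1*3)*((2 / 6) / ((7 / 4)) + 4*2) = -172 / 7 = -24.57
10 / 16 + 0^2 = 0.62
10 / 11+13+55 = 758 / 11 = 68.91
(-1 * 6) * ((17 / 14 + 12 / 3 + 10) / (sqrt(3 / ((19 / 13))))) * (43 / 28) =-9159 * sqrt(741) / 2548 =-97.85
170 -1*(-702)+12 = 884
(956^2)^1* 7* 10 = 63975520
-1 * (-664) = 664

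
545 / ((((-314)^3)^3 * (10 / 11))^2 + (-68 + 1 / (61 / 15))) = 0.00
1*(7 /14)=1 /2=0.50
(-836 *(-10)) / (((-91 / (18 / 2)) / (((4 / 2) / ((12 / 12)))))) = -150480 / 91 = -1653.63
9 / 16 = 0.56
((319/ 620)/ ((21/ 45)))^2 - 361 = -271070215/ 753424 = -359.78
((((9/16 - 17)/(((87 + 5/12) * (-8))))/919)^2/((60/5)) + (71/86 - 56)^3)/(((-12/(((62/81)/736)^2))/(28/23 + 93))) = 105862686118414224014846420177137/74220191580627214253086356799488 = 1.43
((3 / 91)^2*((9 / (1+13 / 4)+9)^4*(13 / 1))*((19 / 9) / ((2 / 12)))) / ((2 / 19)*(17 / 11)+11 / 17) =29544930954 / 8750053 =3376.54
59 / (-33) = -59 / 33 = -1.79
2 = 2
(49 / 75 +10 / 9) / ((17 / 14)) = 5558 / 3825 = 1.45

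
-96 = -96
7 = 7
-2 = -2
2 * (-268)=-536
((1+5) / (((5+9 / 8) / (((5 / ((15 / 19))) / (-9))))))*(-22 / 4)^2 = -9196 / 441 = -20.85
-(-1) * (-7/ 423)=-7/ 423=-0.02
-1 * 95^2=-9025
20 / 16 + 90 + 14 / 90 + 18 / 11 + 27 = 237683 / 1980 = 120.04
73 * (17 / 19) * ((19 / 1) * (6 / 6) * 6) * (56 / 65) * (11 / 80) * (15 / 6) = 286671 / 130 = 2205.16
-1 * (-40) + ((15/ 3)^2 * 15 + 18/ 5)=418.60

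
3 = 3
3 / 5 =0.60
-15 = -15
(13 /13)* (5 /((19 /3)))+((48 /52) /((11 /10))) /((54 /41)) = 34885 /24453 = 1.43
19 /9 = 2.11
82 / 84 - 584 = -24487 / 42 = -583.02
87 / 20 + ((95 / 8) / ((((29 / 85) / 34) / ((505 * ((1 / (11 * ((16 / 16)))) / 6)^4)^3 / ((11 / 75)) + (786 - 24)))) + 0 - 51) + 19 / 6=13100689166236993569161229011111 / 14528696463906193477877760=901711.26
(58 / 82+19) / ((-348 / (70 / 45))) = -2828 / 32103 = -0.09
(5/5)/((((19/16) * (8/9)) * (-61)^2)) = 18/70699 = 0.00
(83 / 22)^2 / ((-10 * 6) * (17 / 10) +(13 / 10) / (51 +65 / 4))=-9265705 / 66387376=-0.14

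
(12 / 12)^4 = 1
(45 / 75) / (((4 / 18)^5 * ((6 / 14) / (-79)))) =-32654097 / 160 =-204088.11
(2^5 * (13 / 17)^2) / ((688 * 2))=0.01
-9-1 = -10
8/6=4/3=1.33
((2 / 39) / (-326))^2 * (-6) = -2 / 13470483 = -0.00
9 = 9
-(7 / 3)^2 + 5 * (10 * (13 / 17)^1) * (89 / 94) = 30.76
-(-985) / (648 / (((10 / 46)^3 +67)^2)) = 163691466204265 / 23981814018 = 6825.65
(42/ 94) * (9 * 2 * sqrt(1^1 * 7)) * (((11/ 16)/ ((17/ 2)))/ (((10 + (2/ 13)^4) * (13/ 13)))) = 5398029 * sqrt(7)/ 82987336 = 0.17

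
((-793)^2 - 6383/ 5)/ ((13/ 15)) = 724122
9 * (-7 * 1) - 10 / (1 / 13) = -193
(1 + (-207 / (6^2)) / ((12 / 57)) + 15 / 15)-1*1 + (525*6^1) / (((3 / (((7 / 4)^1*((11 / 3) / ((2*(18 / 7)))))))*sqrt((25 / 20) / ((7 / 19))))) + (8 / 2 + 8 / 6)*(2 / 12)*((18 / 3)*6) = 91 / 16 + 18865*sqrt(665) / 684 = 716.92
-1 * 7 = -7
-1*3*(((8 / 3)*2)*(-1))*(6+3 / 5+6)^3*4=16003008 / 125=128024.06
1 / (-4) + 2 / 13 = -5 / 52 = -0.10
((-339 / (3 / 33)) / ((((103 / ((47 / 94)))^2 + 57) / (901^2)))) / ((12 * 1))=-91733513 / 15452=-5936.68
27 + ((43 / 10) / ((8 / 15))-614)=-9263 / 16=-578.94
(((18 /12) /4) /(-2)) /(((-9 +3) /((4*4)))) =1 /2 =0.50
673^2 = 452929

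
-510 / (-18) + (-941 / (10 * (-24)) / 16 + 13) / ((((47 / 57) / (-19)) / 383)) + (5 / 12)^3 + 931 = -115932.12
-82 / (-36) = 41 / 18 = 2.28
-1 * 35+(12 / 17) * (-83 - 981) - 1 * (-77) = -12054 / 17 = -709.06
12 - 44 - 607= -639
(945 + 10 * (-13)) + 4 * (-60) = 575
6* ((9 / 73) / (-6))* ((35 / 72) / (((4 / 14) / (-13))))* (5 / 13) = 1225 / 1168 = 1.05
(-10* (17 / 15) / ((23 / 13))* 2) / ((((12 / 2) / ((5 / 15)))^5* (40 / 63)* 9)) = -1547 / 1303801920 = -0.00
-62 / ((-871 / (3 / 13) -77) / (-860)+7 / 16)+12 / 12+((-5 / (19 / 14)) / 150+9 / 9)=-153792847 / 14458335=-10.64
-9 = -9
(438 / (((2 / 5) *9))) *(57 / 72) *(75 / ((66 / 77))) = 1213625 / 144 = 8427.95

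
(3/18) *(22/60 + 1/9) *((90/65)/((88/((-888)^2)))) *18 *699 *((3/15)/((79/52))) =35551900512/21725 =1636451.12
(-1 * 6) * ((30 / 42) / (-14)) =15 / 49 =0.31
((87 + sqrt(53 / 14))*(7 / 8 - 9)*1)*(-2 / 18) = 65*sqrt(742) / 1008 + 1885 / 24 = 80.30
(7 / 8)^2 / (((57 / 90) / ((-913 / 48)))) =-223685 / 9728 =-22.99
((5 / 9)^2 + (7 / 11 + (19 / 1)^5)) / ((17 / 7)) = 15443435357 / 15147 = 1019570.57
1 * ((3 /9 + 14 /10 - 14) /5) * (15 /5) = -184 /25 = -7.36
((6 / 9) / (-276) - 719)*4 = -2876.01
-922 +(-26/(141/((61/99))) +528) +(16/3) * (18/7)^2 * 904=21535951240/683991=31485.72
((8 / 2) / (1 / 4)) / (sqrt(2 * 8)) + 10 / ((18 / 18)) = 14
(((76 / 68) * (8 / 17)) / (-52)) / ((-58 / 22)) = 418 / 108953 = 0.00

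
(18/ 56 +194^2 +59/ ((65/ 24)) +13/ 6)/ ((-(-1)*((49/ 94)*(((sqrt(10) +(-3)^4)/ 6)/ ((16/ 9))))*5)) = 1391670602352/ 730272725 - 154630066928*sqrt(10)/ 6572454525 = 1831.29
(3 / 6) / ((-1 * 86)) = -1 / 172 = -0.01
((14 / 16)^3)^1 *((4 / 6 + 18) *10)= 12005 / 96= 125.05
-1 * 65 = -65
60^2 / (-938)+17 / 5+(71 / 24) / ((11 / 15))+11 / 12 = 2793787 / 619080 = 4.51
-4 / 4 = -1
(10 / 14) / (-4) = -5 / 28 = -0.18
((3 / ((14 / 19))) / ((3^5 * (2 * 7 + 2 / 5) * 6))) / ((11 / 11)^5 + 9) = 0.00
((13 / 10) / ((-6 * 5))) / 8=-13 / 2400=-0.01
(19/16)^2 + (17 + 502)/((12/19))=210729/256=823.16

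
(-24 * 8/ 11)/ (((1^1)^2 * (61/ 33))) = -576/ 61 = -9.44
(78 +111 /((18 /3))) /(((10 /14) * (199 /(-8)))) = -5404 /995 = -5.43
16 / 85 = 0.19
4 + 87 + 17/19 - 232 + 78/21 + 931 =794.61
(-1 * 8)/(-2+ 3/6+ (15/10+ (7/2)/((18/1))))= -288/7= -41.14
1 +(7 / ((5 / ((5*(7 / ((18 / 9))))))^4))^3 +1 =4747561518135 / 4096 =1159072636.26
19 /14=1.36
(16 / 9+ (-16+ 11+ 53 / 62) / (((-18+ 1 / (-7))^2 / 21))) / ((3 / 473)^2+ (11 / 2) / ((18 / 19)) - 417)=-6094329187078 / 1655926719639937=-0.00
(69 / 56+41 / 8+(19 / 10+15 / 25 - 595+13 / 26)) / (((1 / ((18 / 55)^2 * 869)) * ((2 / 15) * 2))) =-204410.65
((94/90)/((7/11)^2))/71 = 5687/156555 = 0.04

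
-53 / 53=-1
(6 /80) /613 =3 /24520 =0.00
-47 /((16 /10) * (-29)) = 235 /232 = 1.01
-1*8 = -8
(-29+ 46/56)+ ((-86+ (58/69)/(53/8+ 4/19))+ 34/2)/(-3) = -31432433/6022044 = -5.22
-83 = -83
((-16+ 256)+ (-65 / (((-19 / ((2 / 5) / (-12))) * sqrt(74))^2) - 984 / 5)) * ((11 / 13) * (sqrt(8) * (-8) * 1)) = -4570017122 * sqrt(2) / 7813845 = -827.12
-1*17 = -17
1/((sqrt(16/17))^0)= 1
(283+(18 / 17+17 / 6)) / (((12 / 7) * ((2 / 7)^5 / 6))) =3442762687 / 6528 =527383.99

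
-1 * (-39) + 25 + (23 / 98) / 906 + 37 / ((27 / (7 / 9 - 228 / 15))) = 1590705527 / 35959140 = 44.24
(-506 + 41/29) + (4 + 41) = -459.59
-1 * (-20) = 20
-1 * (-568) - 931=-363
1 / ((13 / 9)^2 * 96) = 27 / 5408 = 0.00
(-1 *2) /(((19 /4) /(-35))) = 280 /19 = 14.74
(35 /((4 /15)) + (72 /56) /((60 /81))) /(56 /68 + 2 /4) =52751 /525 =100.48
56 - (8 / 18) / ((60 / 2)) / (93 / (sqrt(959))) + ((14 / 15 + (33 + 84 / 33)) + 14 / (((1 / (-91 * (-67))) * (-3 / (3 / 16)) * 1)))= -6919963 / 1320 - 2 * sqrt(959) / 12555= -5242.40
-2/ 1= -2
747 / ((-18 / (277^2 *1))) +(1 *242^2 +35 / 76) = -237552367 / 76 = -3125689.04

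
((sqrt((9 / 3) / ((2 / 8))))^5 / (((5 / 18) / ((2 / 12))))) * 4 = 3456 * sqrt(3) / 5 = 1197.19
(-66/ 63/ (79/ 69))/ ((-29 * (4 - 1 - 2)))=506/ 16037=0.03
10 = 10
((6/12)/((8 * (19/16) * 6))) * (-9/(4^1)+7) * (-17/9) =-17/216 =-0.08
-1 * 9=-9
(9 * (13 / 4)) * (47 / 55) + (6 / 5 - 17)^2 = 302099 / 1100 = 274.64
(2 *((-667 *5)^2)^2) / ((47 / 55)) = 13607427784568750 / 47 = 289519740097207.45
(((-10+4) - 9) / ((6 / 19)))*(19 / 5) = -361 / 2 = -180.50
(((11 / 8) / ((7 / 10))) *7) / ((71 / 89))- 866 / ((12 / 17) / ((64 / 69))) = -65883503 / 58788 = -1120.70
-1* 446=-446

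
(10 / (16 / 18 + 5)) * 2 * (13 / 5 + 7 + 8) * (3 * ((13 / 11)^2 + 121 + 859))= 102599136 / 583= 175984.80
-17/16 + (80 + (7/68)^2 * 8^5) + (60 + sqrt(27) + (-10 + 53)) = 3 * sqrt(3) + 2446911/4624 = 534.37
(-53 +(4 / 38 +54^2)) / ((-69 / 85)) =-1541305 / 437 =-3527.01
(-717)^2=514089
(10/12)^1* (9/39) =5/26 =0.19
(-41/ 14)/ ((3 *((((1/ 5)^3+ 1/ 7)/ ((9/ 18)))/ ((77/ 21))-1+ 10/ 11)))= 56375/ 498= 113.20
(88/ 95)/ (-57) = -88/ 5415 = -0.02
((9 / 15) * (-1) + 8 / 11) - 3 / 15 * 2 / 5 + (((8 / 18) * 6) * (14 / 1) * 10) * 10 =3080039 / 825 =3733.38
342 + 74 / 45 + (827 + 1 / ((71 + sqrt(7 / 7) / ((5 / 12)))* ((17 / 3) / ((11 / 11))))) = 328664956 / 280755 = 1170.65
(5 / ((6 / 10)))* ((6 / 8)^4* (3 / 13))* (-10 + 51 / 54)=-36675 / 6656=-5.51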